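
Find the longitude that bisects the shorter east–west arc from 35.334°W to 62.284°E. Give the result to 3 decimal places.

13.475°E

Signed shortest Δλ from -35.334° to +62.284° is +97.618°.
Midpoint longitude = -35.334° + (+97.618°)/2 = -35.334° + 48.809° = +13.475°.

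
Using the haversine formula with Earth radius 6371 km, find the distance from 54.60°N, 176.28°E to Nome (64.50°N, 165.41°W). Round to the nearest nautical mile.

809 nmi

Δλ = -165.41 − 176.28 = -341.69°; wrapped into (−180°, 180°]: 18.31°.
Δφ = 64.50 − 54.60 = 9.90°.
a = sin²(Δφ/2) + cos φ₁ · cos φ₂ · sin²(Δλ/2) = 0.013758.
c = 2·atan2(√a, √(1−a)) = 0.23513 rad → d = 6371·c ≈ 1498.04 km ≈ 808.88 nmi.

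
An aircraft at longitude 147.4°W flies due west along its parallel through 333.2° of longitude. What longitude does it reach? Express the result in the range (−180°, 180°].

120.6°W

Start at -147.4°; shift −333.2° → -480.6°.
-480.6° lies outside (−180°, 180°]; add 360° → -120.6°.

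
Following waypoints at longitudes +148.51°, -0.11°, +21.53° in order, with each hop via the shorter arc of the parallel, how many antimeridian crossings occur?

Leg 1: +148.51° → -0.11°, shortest Δλ = -148.62° (west) — does not cross 180°.
Leg 2: -0.11° → +21.53°, shortest Δλ = 21.64° (east) — does not cross 180°.
Total crossings: 0.

0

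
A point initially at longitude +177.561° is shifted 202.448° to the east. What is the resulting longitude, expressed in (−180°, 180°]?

Start at +177.561°; shift +202.448° → +380.009°.
+380.009° lies outside (−180°, 180°]; subtract 360° → +20.009°.

+20.009°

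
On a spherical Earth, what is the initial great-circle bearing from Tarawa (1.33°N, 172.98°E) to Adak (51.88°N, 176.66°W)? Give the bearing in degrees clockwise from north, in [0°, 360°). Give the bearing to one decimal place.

8.2°

Δλ = -176.66 − 172.98 = -349.64°; wrapped into (−180°, 180°]: 10.36°.
θ = atan2( sin Δλ · cos φ₂ , cos φ₁ · sin φ₂ − sin φ₁ · cos φ₂ · cos Δλ )
  = atan2(0.11101, 0.77241) = 8.179° → normalised to [0°, 360°): 8.179°.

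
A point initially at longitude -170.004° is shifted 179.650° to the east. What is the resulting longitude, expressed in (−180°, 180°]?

+9.646°

Start at -170.004°; shift +179.650° → +9.646°.
+9.646° already lies in (−180°, 180°].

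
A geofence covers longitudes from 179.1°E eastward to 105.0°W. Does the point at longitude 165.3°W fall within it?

Yes

Band width going east from +179.1° to -105.0°: ((-105.0 − 179.1) mod 360) = 75.9°.
Offset of -165.3° east of the west edge: ((-165.3 − 179.1) mod 360) = 15.6°.
15.6° ≤ 75.9° ⇒ inside.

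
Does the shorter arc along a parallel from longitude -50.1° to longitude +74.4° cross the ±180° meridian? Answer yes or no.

No

Signed shortest Δλ = ((74.4 − -50.1 + 180) mod 360) − 180 = 124.5°.
Going east by 124.5° from -50.1° reaches +74.4° without touching 180°.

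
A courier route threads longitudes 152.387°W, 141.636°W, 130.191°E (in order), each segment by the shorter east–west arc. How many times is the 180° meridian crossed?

Leg 1: -152.387° → -141.636°, shortest Δλ = 10.751° (east) — does not cross 180°.
Leg 2: -141.636° → +130.191°, shortest Δλ = -88.173° (west) — crosses 180°.
Total crossings: 1.

1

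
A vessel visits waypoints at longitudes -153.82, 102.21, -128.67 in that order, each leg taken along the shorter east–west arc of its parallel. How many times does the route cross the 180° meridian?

2

Leg 1: -153.82° → +102.21°, shortest Δλ = -103.97° (west) — crosses 180°.
Leg 2: +102.21° → -128.67°, shortest Δλ = 129.12° (east) — crosses 180°.
Total crossings: 2.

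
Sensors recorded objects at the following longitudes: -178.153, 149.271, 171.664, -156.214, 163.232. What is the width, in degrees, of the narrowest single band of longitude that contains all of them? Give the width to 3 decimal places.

54.515°

Sort the longitudes: -178.153°, -156.214°, +149.271°, +163.232°, +171.664°.
Eastward gaps between consecutive values (wrapping around): 21.939°, 305.485°, 13.961°, 8.432°, 10.183°.
Largest gap = 305.485° ⇒ minimal covering band is its complement: 360° − 305.485° = 54.515°.
Band runs from +149.271° eastward to -156.214°, crossing the antimeridian.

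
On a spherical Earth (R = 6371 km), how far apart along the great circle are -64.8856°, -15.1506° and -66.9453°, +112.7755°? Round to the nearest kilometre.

Δλ = 112.7755 − -15.1506 = 127.9261°.
Δφ = -66.9453 − -64.8856 = -2.0597°.
a = sin²(Δφ/2) + cos φ₁ · cos φ₂ · sin²(Δλ/2) = 0.134508.
c = 2·atan2(√a, √(1−a)) = 0.75103 rad → d = 6371·c ≈ 4784.83 km.

4785 km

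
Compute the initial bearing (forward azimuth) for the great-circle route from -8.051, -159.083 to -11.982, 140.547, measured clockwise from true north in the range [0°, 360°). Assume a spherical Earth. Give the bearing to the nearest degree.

Δλ = 140.547 − -159.083 = 299.630°; wrapped into (−180°, 180°]: -60.370°.
θ = atan2( sin Δλ · cos φ₂ , cos φ₁ · sin φ₂ − sin φ₁ · cos φ₂ · cos Δλ )
  = atan2(-0.85030, -0.13782) = -99.207° → normalised to [0°, 360°): 260.793°.

261°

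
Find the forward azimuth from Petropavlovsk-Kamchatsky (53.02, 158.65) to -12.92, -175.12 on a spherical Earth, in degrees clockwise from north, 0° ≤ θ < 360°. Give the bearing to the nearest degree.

153°

Δλ = -175.12 − 158.65 = -333.77°; wrapped into (−180°, 180°]: 26.23°.
θ = atan2( sin Δλ · cos φ₂ , cos φ₁ · sin φ₂ − sin φ₁ · cos φ₂ · cos Δλ )
  = atan2(0.43079, -0.83294) = 152.653° → normalised to [0°, 360°): 152.653°.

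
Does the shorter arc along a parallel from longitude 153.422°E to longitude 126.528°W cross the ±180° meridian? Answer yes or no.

Naïve |-126.528 − 153.422| = 279.95° > 180°, so the shorter arc goes the other way round — across 180°.
Signed shortest Δλ = ((-126.528 − 153.422 + 180) mod 360) − 180 = 80.05°.
Going east by 80.05° from +153.422° passes through 180° before reaching -126.528°.

Yes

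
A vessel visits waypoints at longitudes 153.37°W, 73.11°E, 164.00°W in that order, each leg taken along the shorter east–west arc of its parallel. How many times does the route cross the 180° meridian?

2

Leg 1: -153.37° → +73.11°, shortest Δλ = -133.52° (west) — crosses 180°.
Leg 2: +73.11° → -164.00°, shortest Δλ = 122.89° (east) — crosses 180°.
Total crossings: 2.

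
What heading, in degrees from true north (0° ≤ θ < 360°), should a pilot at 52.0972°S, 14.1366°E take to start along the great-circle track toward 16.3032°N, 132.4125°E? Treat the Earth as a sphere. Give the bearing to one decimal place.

Δλ = 132.4125 − 14.1366 = 118.2759°.
θ = atan2( sin Δλ · cos φ₂ , cos φ₁ · sin φ₂ − sin φ₁ · cos φ₂ · cos Δλ )
  = atan2(0.84526, -0.18631) = 102.430° → normalised to [0°, 360°): 102.430°.

102.4°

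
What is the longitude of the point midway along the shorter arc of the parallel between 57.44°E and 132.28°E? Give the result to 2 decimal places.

Signed shortest Δλ from +57.44° to +132.28° is +74.84°.
Midpoint longitude = +57.44° + (+74.84°)/2 = +57.44° + 37.42° = +94.86°.

94.86°E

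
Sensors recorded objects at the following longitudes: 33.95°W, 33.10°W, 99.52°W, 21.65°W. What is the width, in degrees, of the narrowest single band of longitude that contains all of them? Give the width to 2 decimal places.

Sort the longitudes: -99.52°, -33.95°, -33.10°, -21.65°.
Eastward gaps between consecutive values (wrapping around): 65.57°, 0.85°, 11.45°, 282.13°.
Largest gap = 282.13° ⇒ minimal covering band is its complement: 360° − 282.13° = 77.87°.
Band runs from -99.52° eastward to -21.65°.

77.87°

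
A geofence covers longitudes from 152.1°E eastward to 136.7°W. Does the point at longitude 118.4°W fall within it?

No

Band width going east from +152.1° to -136.7°: ((-136.7 − 152.1) mod 360) = 71.2°.
Offset of -118.4° east of the west edge: ((-118.4 − 152.1) mod 360) = 89.5°.
89.5° > 71.2° ⇒ outside.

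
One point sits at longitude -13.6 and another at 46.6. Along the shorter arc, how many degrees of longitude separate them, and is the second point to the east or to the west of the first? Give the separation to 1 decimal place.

60.2° east

Raw difference: 46.6 − -13.6 = 60.2°.
Normalise into (−180°, 180°]: 60.2° stays 60.2°.
Positive ⇒ the second point lies to the east; separation 60.2°.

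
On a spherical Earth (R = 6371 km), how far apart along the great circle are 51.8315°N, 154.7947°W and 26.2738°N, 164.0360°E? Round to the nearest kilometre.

Δλ = 164.0360 − -154.7947 = 318.8307°; wrapped into (−180°, 180°]: -41.1693°.
Δφ = 26.2738 − 51.8315 = -25.5577°.
a = sin²(Δφ/2) + cos φ₁ · cos φ₂ · sin²(Δλ/2) = 0.117424.
c = 2·atan2(√a, √(1−a)) = 0.69952 rad → d = 6371·c ≈ 4456.64 km.

4457 km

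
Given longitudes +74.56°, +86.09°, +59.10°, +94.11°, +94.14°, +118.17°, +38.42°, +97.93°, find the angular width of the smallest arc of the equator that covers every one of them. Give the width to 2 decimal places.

Sort the longitudes: +38.42°, +59.10°, +74.56°, +86.09°, +94.11°, +94.14°, +97.93°, +118.17°.
Eastward gaps between consecutive values (wrapping around): 20.68°, 15.46°, 11.53°, 8.02°, 0.03°, 3.79°, 20.24°, 280.25°.
Largest gap = 280.25° ⇒ minimal covering band is its complement: 360° − 280.25° = 79.75°.
Band runs from +38.42° eastward to +118.17°.

79.75°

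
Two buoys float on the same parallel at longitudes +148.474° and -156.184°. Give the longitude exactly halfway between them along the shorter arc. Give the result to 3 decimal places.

Signed shortest Δλ from +148.474° to -156.184° is +55.342°.
Midpoint longitude = +148.474° + (+55.342°)/2 = +148.474° + 27.671° = +176.145°.
(The naïve average (+148.474 + -156.184)/2 = -3.855° is on the wrong side of the globe.)

+176.145°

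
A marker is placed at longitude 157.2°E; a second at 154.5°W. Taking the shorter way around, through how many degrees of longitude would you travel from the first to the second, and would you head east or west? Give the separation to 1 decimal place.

48.3° east

Raw difference: -154.5 − 157.2 = -311.7°.
Normalise into (−180°, 180°]: -311.7° + 360° = 48.3°.
Positive ⇒ the second point lies to the east; separation 48.3°.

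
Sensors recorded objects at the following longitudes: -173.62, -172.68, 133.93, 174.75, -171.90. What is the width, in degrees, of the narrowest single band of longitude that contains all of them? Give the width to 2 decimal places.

54.17°

Sort the longitudes: -173.62°, -172.68°, -171.90°, +133.93°, +174.75°.
Eastward gaps between consecutive values (wrapping around): 0.94°, 0.78°, 305.83°, 40.82°, 11.63°.
Largest gap = 305.83° ⇒ minimal covering band is its complement: 360° − 305.83° = 54.17°.
Band runs from +133.93° eastward to -171.90°, crossing the antimeridian.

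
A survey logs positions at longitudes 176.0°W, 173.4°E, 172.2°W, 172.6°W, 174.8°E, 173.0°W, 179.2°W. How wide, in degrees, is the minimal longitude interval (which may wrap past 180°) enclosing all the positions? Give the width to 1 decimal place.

14.4°

Sort the longitudes: -179.2°, -176.0°, -173.0°, -172.6°, -172.2°, +173.4°, +174.8°.
Eastward gaps between consecutive values (wrapping around): 3.2°, 3.0°, 0.4°, 0.4°, 345.6°, 1.4°, 6.0°.
Largest gap = 345.6° ⇒ minimal covering band is its complement: 360° − 345.6° = 14.4°.
Band runs from +173.4° eastward to -172.2°, crossing the antimeridian.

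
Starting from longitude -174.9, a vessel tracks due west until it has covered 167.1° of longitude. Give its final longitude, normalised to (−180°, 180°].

+18.0°

Start at -174.9°; shift −167.1° → -342.0°.
-342.0° lies outside (−180°, 180°]; add 360° → +18.0°.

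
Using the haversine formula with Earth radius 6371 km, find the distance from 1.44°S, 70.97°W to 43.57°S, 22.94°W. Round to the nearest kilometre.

Δλ = -22.94 − -70.97 = 48.03°.
Δφ = -43.57 − -1.44 = -42.13°.
a = sin²(Δφ/2) + cos φ₁ · cos φ₂ · sin²(Δλ/2) = 0.249154.
c = 2·atan2(√a, √(1−a)) = 1.04524 rad → d = 6371·c ≈ 6659.24 km.

6659 km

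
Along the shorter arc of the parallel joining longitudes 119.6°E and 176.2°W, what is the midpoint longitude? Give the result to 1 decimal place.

Signed shortest Δλ from +119.6° to -176.2° is +64.2°.
Midpoint longitude = +119.6° + (+64.2°)/2 = +119.6° + 32.1° = +151.7°.
(The naïve average (+119.6 + -176.2)/2 = -28.3° is on the wrong side of the globe.)

151.7°E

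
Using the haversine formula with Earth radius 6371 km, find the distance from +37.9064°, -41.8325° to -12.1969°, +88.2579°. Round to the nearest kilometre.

14321 km

Δλ = 88.2579 − -41.8325 = 130.0904°.
Δφ = -12.1969 − 37.9064 = -50.1033°.
a = sin²(Δφ/2) + cos φ₁ · cos φ₂ · sin²(Δλ/2) = 0.813226.
c = 2·atan2(√a, √(1−a)) = 2.24779 rad → d = 6371·c ≈ 14320.67 km.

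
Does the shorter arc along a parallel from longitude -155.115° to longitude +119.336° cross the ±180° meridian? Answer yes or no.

Naïve |119.336 − -155.115| = 274.451° > 180°, so the shorter arc goes the other way round — across 180°.
Signed shortest Δλ = ((119.336 − -155.115 + 180) mod 360) − 180 = -85.549°.
Going west by 85.549° from -155.115° passes through 180° before reaching +119.336°.

Yes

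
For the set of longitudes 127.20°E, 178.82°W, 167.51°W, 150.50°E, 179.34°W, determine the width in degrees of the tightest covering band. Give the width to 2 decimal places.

Sort the longitudes: -179.34°, -178.82°, -167.51°, +127.20°, +150.50°.
Eastward gaps between consecutive values (wrapping around): 0.52°, 11.31°, 294.71°, 23.30°, 30.16°.
Largest gap = 294.71° ⇒ minimal covering band is its complement: 360° − 294.71° = 65.29°.
Band runs from +127.20° eastward to -167.51°, crossing the antimeridian.

65.29°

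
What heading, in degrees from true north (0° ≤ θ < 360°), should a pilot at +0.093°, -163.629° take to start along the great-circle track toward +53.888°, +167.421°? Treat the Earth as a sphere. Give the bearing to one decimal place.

340.5°

Δλ = 167.421 − -163.629 = 331.050°; wrapped into (−180°, 180°]: -28.950°.
θ = atan2( sin Δλ · cos φ₂ , cos φ₁ · sin φ₂ − sin φ₁ · cos φ₂ · cos Δλ )
  = atan2(-0.28528, 0.80703) = -19.468° → normalised to [0°, 360°): 340.532°.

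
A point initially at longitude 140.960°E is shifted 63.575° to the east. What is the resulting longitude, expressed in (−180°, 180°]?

Start at +140.960°; shift +63.575° → +204.535°.
+204.535° lies outside (−180°, 180°]; subtract 360° → -155.465°.

155.465°W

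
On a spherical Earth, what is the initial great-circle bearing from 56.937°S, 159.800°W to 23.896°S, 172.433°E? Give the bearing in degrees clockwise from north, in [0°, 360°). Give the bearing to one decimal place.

317.0°

Δλ = 172.433 − -159.800 = 332.233°; wrapped into (−180°, 180°]: -27.767°.
θ = atan2( sin Δλ · cos φ₂ , cos φ₁ · sin φ₂ − sin φ₁ · cos φ₂ · cos Δλ )
  = atan2(-0.42594, 0.45701) = -42.985° → normalised to [0°, 360°): 317.015°.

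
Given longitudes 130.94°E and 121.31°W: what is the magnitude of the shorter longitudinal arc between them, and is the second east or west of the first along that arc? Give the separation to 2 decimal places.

Raw difference: -121.31 − 130.94 = -252.25°.
Normalise into (−180°, 180°]: -252.25° + 360° = 107.75°.
Positive ⇒ the second point lies to the east; separation 107.75°.

107.75° east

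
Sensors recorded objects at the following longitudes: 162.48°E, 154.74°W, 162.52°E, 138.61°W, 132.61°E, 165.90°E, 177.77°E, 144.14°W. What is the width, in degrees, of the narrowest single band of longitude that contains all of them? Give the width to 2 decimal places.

Sort the longitudes: -154.74°, -144.14°, -138.61°, +132.61°, +162.48°, +162.52°, +165.90°, +177.77°.
Eastward gaps between consecutive values (wrapping around): 10.60°, 5.53°, 271.22°, 29.87°, 0.04°, 3.38°, 11.87°, 27.49°.
Largest gap = 271.22° ⇒ minimal covering band is its complement: 360° − 271.22° = 88.78°.
Band runs from +132.61° eastward to -138.61°, crossing the antimeridian.

88.78°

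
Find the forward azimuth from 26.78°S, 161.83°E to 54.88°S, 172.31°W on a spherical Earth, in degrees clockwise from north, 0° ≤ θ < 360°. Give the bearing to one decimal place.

153.2°

Δλ = -172.31 − 161.83 = -334.14°; wrapped into (−180°, 180°]: 25.86°.
θ = atan2( sin Δλ · cos φ₂ , cos φ₁ · sin φ₂ − sin φ₁ · cos φ₂ · cos Δλ )
  = atan2(0.25093, -0.49697) = 153.210° → normalised to [0°, 360°): 153.210°.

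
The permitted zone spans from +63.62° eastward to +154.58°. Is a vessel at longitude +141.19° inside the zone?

Yes

Band width going east from +63.62° to +154.58°: ((154.58 − 63.62) mod 360) = 90.96°.
Offset of +141.19° east of the west edge: ((141.19 − 63.62) mod 360) = 77.57°.
77.57° ≤ 90.96° ⇒ inside.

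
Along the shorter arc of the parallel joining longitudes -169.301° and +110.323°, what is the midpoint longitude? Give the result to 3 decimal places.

Signed shortest Δλ from -169.301° to +110.323° is -80.376°.
Midpoint longitude = -169.301° + (-80.376°)/2 = -169.301° − 40.188° = -209.489°.
Normalise into (−180°, 180°]: +150.511°.
(The naïve average (-169.301 + +110.323)/2 = -29.489° is on the wrong side of the globe.)

+150.511°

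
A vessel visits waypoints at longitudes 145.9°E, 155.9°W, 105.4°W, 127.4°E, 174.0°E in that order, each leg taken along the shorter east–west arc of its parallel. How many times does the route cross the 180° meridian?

Leg 1: +145.9° → -155.9°, shortest Δλ = 58.2° (east) — crosses 180°.
Leg 2: -155.9° → -105.4°, shortest Δλ = 50.5° (east) — does not cross 180°.
Leg 3: -105.4° → +127.4°, shortest Δλ = -127.2° (west) — crosses 180°.
Leg 4: +127.4° → +174.0°, shortest Δλ = 46.6° (east) — does not cross 180°.
Total crossings: 2.

2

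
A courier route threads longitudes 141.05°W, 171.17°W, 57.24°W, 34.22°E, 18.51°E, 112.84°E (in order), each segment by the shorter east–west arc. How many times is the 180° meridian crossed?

Leg 1: -141.05° → -171.17°, shortest Δλ = -30.12° (west) — does not cross 180°.
Leg 2: -171.17° → -57.24°, shortest Δλ = 113.93° (east) — does not cross 180°.
Leg 3: -57.24° → +34.22°, shortest Δλ = 91.46° (east) — does not cross 180°.
Leg 4: +34.22° → +18.51°, shortest Δλ = -15.71° (west) — does not cross 180°.
Leg 5: +18.51° → +112.84°, shortest Δλ = 94.33° (east) — does not cross 180°.
Total crossings: 0.

0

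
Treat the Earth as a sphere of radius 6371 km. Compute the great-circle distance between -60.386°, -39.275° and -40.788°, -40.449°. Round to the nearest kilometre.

2181 km

Δλ = -40.449 − -39.275 = -1.174°.
Δφ = -40.788 − -60.386 = 19.598°.
a = sin²(Δφ/2) + cos φ₁ · cos φ₂ · sin²(Δλ/2) = 0.029005.
c = 2·atan2(√a, √(1−a)) = 0.34228 rad → d = 6371·c ≈ 2180.69 km.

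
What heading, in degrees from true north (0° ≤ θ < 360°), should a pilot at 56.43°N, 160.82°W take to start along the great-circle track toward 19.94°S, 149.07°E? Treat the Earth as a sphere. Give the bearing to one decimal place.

226.2°

Δλ = 149.07 − -160.82 = 309.89°; wrapped into (−180°, 180°]: -50.11°.
θ = atan2( sin Δλ · cos φ₂ , cos φ₁ · sin φ₂ − sin φ₁ · cos φ₂ · cos Δλ )
  = atan2(-0.72128, -0.69089) = -133.767° → normalised to [0°, 360°): 226.233°.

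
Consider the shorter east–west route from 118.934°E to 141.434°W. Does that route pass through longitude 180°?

Yes

Naïve |-141.434 − 118.934| = 260.368° > 180°, so the shorter arc goes the other way round — across 180°.
Signed shortest Δλ = ((-141.434 − 118.934 + 180) mod 360) − 180 = 99.632°.
Going east by 99.632° from +118.934° passes through 180° before reaching -141.434°.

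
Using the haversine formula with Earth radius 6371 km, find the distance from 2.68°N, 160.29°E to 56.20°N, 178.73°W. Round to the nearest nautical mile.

3368 nmi

Δλ = -178.73 − 160.29 = -339.02°; wrapped into (−180°, 180°]: 20.98°.
Δφ = 56.20 − 2.68 = 53.52°.
a = sin²(Δφ/2) + cos φ₁ · cos φ₂ · sin²(Δλ/2) = 0.221148.
c = 2·atan2(√a, √(1−a)) = 0.97918 rad → d = 6371·c ≈ 6238.36 km ≈ 3368.44 nmi.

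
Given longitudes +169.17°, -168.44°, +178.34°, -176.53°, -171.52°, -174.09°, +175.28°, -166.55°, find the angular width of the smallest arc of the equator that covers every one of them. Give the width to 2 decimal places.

Sort the longitudes: -176.53°, -174.09°, -171.52°, -168.44°, -166.55°, +169.17°, +175.28°, +178.34°.
Eastward gaps between consecutive values (wrapping around): 2.44°, 2.57°, 3.08°, 1.89°, 335.72°, 6.11°, 3.06°, 5.13°.
Largest gap = 335.72° ⇒ minimal covering band is its complement: 360° − 335.72° = 24.28°.
Band runs from +169.17° eastward to -166.55°, crossing the antimeridian.

24.28°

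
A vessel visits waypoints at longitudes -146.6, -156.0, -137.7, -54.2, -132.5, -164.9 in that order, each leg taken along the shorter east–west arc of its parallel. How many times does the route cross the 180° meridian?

0

Leg 1: -146.6° → -156.0°, shortest Δλ = -9.4° (west) — does not cross 180°.
Leg 2: -156.0° → -137.7°, shortest Δλ = 18.3° (east) — does not cross 180°.
Leg 3: -137.7° → -54.2°, shortest Δλ = 83.5° (east) — does not cross 180°.
Leg 4: -54.2° → -132.5°, shortest Δλ = -78.3° (west) — does not cross 180°.
Leg 5: -132.5° → -164.9°, shortest Δλ = -32.4° (west) — does not cross 180°.
Total crossings: 0.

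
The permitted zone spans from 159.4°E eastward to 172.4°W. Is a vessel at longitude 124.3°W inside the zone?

Band width going east from +159.4° to -172.4°: ((-172.4 − 159.4) mod 360) = 28.2°.
Offset of -124.3° east of the west edge: ((-124.3 − 159.4) mod 360) = 76.3°.
76.3° > 28.2° ⇒ outside.

No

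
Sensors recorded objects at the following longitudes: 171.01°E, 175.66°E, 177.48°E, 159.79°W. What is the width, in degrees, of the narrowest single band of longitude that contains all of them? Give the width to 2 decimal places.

Sort the longitudes: -159.79°, +171.01°, +175.66°, +177.48°.
Eastward gaps between consecutive values (wrapping around): 330.80°, 4.65°, 1.82°, 22.73°.
Largest gap = 330.80° ⇒ minimal covering band is its complement: 360° − 330.80° = 29.20°.
Band runs from +171.01° eastward to -159.79°, crossing the antimeridian.

29.20°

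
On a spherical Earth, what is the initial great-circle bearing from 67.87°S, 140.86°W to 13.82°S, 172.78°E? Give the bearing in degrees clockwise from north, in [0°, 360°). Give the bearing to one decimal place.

Δλ = 172.78 − -140.86 = 313.64°; wrapped into (−180°, 180°]: -46.36°.
θ = atan2( sin Δλ · cos φ₂ , cos φ₁ · sin φ₂ − sin φ₁ · cos φ₂ · cos Δλ )
  = atan2(-0.70274, 0.53079) = -52.936° → normalised to [0°, 360°): 307.064°.

307.1°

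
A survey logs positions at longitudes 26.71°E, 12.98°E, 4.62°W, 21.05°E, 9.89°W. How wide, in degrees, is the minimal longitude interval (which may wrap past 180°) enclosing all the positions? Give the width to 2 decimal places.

36.60°

Sort the longitudes: -9.89°, -4.62°, +12.98°, +21.05°, +26.71°.
Eastward gaps between consecutive values (wrapping around): 5.27°, 17.60°, 8.07°, 5.66°, 323.40°.
Largest gap = 323.40° ⇒ minimal covering band is its complement: 360° − 323.40° = 36.60°.
Band runs from -9.89° eastward to +26.71°.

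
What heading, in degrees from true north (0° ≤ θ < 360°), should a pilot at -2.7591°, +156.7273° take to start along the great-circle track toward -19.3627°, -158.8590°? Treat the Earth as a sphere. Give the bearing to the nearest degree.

Δλ = -158.8590 − 156.7273 = -315.5863°; wrapped into (−180°, 180°]: 44.4137°.
θ = atan2( sin Δλ · cos φ₂ , cos φ₁ · sin φ₂ − sin φ₁ · cos φ₂ · cos Δλ )
  = atan2(0.66025, -0.29872) = 114.344° → normalised to [0°, 360°): 114.344°.

114°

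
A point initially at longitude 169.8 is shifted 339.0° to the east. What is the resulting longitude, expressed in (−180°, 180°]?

Start at +169.8°; shift +339.0° → +508.8°.
+508.8° lies outside (−180°, 180°]; subtract 360° → +148.8°.

+148.8°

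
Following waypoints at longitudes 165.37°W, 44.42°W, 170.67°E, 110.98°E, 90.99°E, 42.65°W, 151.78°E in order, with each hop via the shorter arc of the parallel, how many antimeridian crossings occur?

2

Leg 1: -165.37° → -44.42°, shortest Δλ = 120.95° (east) — does not cross 180°.
Leg 2: -44.42° → +170.67°, shortest Δλ = -144.91° (west) — crosses 180°.
Leg 3: +170.67° → +110.98°, shortest Δλ = -59.69° (west) — does not cross 180°.
Leg 4: +110.98° → +90.99°, shortest Δλ = -19.99° (west) — does not cross 180°.
Leg 5: +90.99° → -42.65°, shortest Δλ = -133.64° (west) — does not cross 180°.
Leg 6: -42.65° → +151.78°, shortest Δλ = -165.57° (west) — crosses 180°.
Total crossings: 2.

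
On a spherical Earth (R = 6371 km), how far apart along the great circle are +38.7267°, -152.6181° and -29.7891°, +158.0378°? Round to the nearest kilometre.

Δλ = 158.0378 − -152.6181 = 310.6559°; wrapped into (−180°, 180°]: -49.3441°.
Δφ = -29.7891 − 38.7267 = -68.5158°.
a = sin²(Δφ/2) + cos φ₁ · cos φ₂ · sin²(Δλ/2) = 0.434849.
c = 2·atan2(√a, √(1−a)) = 1.44012 rad → d = 6371·c ≈ 9175.02 km.

9175 km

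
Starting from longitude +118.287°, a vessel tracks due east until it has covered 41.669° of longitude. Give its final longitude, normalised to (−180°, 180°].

+159.956°

Start at +118.287°; shift +41.669° → +159.956°.
+159.956° already lies in (−180°, 180°].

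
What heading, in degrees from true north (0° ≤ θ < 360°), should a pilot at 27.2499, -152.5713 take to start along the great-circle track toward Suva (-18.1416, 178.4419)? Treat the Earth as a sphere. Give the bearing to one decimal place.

Δλ = 178.4419 − -152.5713 = 331.0132°; wrapped into (−180°, 180°]: -28.9868°.
θ = atan2( sin Δλ · cos φ₂ , cos φ₁ · sin φ₂ − sin φ₁ · cos φ₂ · cos Δλ )
  = atan2(-0.46052, -0.65742) = -144.989° → normalised to [0°, 360°): 215.011°.

215.0°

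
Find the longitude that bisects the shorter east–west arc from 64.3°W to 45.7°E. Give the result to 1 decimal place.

Signed shortest Δλ from -64.3° to +45.7° is +110.0°.
Midpoint longitude = -64.3° + (+110.0°)/2 = -64.3° + 55.0° = -9.3°.

9.3°W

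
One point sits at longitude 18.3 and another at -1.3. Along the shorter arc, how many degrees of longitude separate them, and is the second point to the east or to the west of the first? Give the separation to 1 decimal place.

Raw difference: -1.3 − 18.3 = -19.6°.
Normalise into (−180°, 180°]: -19.6° stays -19.6°.
Negative ⇒ the second point lies to the west; separation 19.6°.

19.6° west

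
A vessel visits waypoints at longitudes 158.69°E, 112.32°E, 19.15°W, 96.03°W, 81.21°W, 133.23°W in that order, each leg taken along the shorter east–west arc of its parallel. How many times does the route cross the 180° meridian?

0

Leg 1: +158.69° → +112.32°, shortest Δλ = -46.37° (west) — does not cross 180°.
Leg 2: +112.32° → -19.15°, shortest Δλ = -131.47° (west) — does not cross 180°.
Leg 3: -19.15° → -96.03°, shortest Δλ = -76.88° (west) — does not cross 180°.
Leg 4: -96.03° → -81.21°, shortest Δλ = 14.82° (east) — does not cross 180°.
Leg 5: -81.21° → -133.23°, shortest Δλ = -52.02° (west) — does not cross 180°.
Total crossings: 0.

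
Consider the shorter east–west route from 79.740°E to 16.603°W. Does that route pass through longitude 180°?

Signed shortest Δλ = ((-16.603 − 79.740 + 180) mod 360) − 180 = -96.343°.
Going west by 96.343° from +79.740° reaches -16.603° without touching 180°.

No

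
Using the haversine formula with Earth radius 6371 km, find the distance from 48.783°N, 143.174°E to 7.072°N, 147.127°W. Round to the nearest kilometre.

Δλ = -147.127 − 143.174 = -290.301°; wrapped into (−180°, 180°]: 69.699°.
Δφ = 7.072 − 48.783 = -41.711°.
a = sin²(Δφ/2) + cos φ₁ · cos φ₂ · sin²(Δλ/2) = 0.340259.
c = 2·atan2(√a, √(1−a)) = 1.24561 rad → d = 6371·c ≈ 7935.80 km.

7936 km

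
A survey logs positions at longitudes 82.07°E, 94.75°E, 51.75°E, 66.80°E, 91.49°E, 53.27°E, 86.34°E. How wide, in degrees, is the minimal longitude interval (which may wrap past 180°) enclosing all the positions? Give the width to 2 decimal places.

Sort the longitudes: +51.75°, +53.27°, +66.80°, +82.07°, +86.34°, +91.49°, +94.75°.
Eastward gaps between consecutive values (wrapping around): 1.52°, 13.53°, 15.27°, 4.27°, 5.15°, 3.26°, 317.00°.
Largest gap = 317.00° ⇒ minimal covering band is its complement: 360° − 317.00° = 43.00°.
Band runs from +51.75° eastward to +94.75°.

43.00°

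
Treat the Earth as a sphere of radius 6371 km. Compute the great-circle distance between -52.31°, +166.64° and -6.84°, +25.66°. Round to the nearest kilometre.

12473 km

Δλ = 25.66 − 166.64 = -140.98°.
Δφ = -6.84 − -52.31 = 45.47°.
a = sin²(Δφ/2) + cos φ₁ · cos φ₂ · sin²(Δλ/2) = 0.688689.
c = 2·atan2(√a, √(1−a)) = 1.95776 rad → d = 6371·c ≈ 12472.89 km.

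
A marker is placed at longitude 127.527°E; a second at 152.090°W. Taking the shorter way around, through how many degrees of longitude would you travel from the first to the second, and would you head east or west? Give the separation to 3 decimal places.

Raw difference: -152.090 − 127.527 = -279.617°.
Normalise into (−180°, 180°]: -279.617° + 360° = 80.383°.
Positive ⇒ the second point lies to the east; separation 80.383°.

80.383° east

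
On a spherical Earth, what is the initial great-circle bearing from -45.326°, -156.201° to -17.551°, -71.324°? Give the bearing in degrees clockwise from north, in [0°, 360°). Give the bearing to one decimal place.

Δλ = -71.324 − -156.201 = 84.877°.
θ = atan2( sin Δλ · cos φ₂ , cos φ₁ · sin φ₂ − sin φ₁ · cos φ₂ · cos Δλ )
  = atan2(0.94964, -0.15147) = 99.063° → normalised to [0°, 360°): 99.063°.

99.1°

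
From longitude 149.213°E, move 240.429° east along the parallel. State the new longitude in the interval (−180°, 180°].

Start at +149.213°; shift +240.429° → +389.642°.
+389.642° lies outside (−180°, 180°]; subtract 360° → +29.642°.

29.642°E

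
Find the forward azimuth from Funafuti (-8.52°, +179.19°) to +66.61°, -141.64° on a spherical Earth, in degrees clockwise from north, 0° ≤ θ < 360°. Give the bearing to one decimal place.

Δλ = -141.64 − 179.19 = -320.83°; wrapped into (−180°, 180°]: 39.17°.
θ = atan2( sin Δλ · cos φ₂ , cos φ₁ · sin φ₂ − sin φ₁ · cos φ₂ · cos Δλ )
  = atan2(0.25075, 0.95329) = 14.737° → normalised to [0°, 360°): 14.737°.

14.7°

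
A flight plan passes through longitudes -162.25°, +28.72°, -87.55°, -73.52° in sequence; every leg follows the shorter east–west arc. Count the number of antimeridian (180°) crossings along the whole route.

1

Leg 1: -162.25° → +28.72°, shortest Δλ = -169.03° (west) — crosses 180°.
Leg 2: +28.72° → -87.55°, shortest Δλ = -116.27° (west) — does not cross 180°.
Leg 3: -87.55° → -73.52°, shortest Δλ = 14.03° (east) — does not cross 180°.
Total crossings: 1.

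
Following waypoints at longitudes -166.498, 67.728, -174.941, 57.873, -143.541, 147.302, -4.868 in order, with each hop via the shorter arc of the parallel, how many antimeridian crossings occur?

Leg 1: -166.498° → +67.728°, shortest Δλ = -125.774° (west) — crosses 180°.
Leg 2: +67.728° → -174.941°, shortest Δλ = 117.331° (east) — crosses 180°.
Leg 3: -174.941° → +57.873°, shortest Δλ = -127.186° (west) — crosses 180°.
Leg 4: +57.873° → -143.541°, shortest Δλ = 158.586° (east) — crosses 180°.
Leg 5: -143.541° → +147.302°, shortest Δλ = -69.157° (west) — crosses 180°.
Leg 6: +147.302° → -4.868°, shortest Δλ = -152.17° (west) — does not cross 180°.
Total crossings: 5.

5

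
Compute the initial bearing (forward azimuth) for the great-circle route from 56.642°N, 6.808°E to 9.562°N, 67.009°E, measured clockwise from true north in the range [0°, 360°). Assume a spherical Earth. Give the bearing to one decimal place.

110.4°

Δλ = 67.009 − 6.808 = 60.201°.
θ = atan2( sin Δλ · cos φ₂ , cos φ₁ · sin φ₂ − sin φ₁ · cos φ₂ · cos Δλ )
  = atan2(0.85572, -0.31798) = 110.385° → normalised to [0°, 360°): 110.385°.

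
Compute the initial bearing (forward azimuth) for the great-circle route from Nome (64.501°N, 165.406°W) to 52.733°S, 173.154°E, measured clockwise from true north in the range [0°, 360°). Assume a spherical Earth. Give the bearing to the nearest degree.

Δλ = 173.154 − -165.406 = 338.560°; wrapped into (−180°, 180°]: -21.440°.
θ = atan2( sin Δλ · cos φ₂ , cos φ₁ · sin φ₂ − sin φ₁ · cos φ₂ · cos Δλ )
  = atan2(-0.22134, -0.85132) = -165.426° → normalised to [0°, 360°): 194.574°.

195°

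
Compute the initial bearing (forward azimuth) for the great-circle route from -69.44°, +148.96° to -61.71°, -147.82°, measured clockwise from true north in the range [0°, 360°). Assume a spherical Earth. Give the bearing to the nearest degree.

Δλ = -147.82 − 148.96 = -296.78°; wrapped into (−180°, 180°]: 63.22°.
θ = atan2( sin Δλ · cos φ₂ , cos φ₁ · sin φ₂ − sin φ₁ · cos φ₂ · cos Δλ )
  = atan2(0.42310, -0.10930) = 104.485° → normalised to [0°, 360°): 104.485°.

104°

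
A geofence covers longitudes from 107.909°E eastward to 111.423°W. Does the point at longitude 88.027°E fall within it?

No

Band width going east from +107.909° to -111.423°: ((-111.423 − 107.909) mod 360) = 140.668°.
Offset of +88.027° east of the west edge: ((88.027 − 107.909) mod 360) = 340.118°.
340.118° > 140.668° ⇒ outside.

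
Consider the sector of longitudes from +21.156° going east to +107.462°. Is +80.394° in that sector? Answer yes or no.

Yes

Band width going east from +21.156° to +107.462°: ((107.462 − 21.156) mod 360) = 86.306°.
Offset of +80.394° east of the west edge: ((80.394 − 21.156) mod 360) = 59.238°.
59.238° ≤ 86.306° ⇒ inside.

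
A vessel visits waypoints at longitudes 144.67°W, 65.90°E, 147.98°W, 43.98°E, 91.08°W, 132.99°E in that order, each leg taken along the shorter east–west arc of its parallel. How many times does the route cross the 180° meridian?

4

Leg 1: -144.67° → +65.90°, shortest Δλ = -149.43° (west) — crosses 180°.
Leg 2: +65.90° → -147.98°, shortest Δλ = 146.12° (east) — crosses 180°.
Leg 3: -147.98° → +43.98°, shortest Δλ = -168.04° (west) — crosses 180°.
Leg 4: +43.98° → -91.08°, shortest Δλ = -135.06° (west) — does not cross 180°.
Leg 5: -91.08° → +132.99°, shortest Δλ = -135.93° (west) — crosses 180°.
Total crossings: 4.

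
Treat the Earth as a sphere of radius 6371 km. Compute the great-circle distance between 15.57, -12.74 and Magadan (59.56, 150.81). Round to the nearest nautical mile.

6226 nmi

Δλ = 150.81 − -12.74 = 163.55°.
Δφ = 59.56 − 15.57 = 43.99°.
a = sin²(Δφ/2) + cos φ₁ · cos φ₂ · sin²(Δλ/2) = 0.618325.
c = 2·atan2(√a, √(1−a)) = 1.80971 rad → d = 6371·c ≈ 11529.68 km ≈ 6225.53 nmi.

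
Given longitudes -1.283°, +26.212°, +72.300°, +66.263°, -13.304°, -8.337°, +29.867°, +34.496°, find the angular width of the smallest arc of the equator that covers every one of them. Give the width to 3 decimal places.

85.604°

Sort the longitudes: -13.304°, -8.337°, -1.283°, +26.212°, +29.867°, +34.496°, +66.263°, +72.300°.
Eastward gaps between consecutive values (wrapping around): 4.967°, 7.054°, 27.495°, 3.655°, 4.629°, 31.767°, 6.037°, 274.396°.
Largest gap = 274.396° ⇒ minimal covering band is its complement: 360° − 274.396° = 85.604°.
Band runs from -13.304° eastward to +72.300°.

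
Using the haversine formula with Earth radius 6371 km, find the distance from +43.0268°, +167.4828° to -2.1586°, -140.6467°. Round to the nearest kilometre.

7208 km

Δλ = -140.6467 − 167.4828 = -308.1295°; wrapped into (−180°, 180°]: 51.8705°.
Δφ = -2.1586 − 43.0268 = -45.1854°.
a = sin²(Δφ/2) + cos φ₁ · cos φ₂ · sin²(Δλ/2) = 0.287325.
c = 2·atan2(√a, √(1−a)) = 1.13145 rad → d = 6371·c ≈ 7208.46 km.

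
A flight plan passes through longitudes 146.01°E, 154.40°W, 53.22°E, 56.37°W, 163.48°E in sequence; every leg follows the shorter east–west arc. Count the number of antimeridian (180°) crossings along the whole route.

3

Leg 1: +146.01° → -154.40°, shortest Δλ = 59.59° (east) — crosses 180°.
Leg 2: -154.40° → +53.22°, shortest Δλ = -152.38° (west) — crosses 180°.
Leg 3: +53.22° → -56.37°, shortest Δλ = -109.59° (west) — does not cross 180°.
Leg 4: -56.37° → +163.48°, shortest Δλ = -140.15° (west) — crosses 180°.
Total crossings: 3.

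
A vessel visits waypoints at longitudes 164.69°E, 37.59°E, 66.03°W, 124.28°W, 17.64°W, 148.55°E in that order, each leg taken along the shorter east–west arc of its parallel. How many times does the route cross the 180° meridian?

0

Leg 1: +164.69° → +37.59°, shortest Δλ = -127.1° (west) — does not cross 180°.
Leg 2: +37.59° → -66.03°, shortest Δλ = -103.62° (west) — does not cross 180°.
Leg 3: -66.03° → -124.28°, shortest Δλ = -58.25° (west) — does not cross 180°.
Leg 4: -124.28° → -17.64°, shortest Δλ = 106.64° (east) — does not cross 180°.
Leg 5: -17.64° → +148.55°, shortest Δλ = 166.19° (east) — does not cross 180°.
Total crossings: 0.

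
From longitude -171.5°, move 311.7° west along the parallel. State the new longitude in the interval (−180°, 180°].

Start at -171.5°; shift −311.7° → -483.2°.
-483.2° lies outside (−180°, 180°]; add 360° → -123.2°.

-123.2°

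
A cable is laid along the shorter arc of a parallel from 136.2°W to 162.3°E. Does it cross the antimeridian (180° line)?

Yes

Naïve |162.3 − -136.2| = 298.5° > 180°, so the shorter arc goes the other way round — across 180°.
Signed shortest Δλ = ((162.3 − -136.2 + 180) mod 360) − 180 = -61.5°.
Going west by 61.5° from -136.2° passes through 180° before reaching +162.3°.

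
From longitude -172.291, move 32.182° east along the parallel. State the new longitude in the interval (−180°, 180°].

-140.109°

Start at -172.291°; shift +32.182° → -140.109°.
-140.109° already lies in (−180°, 180°].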